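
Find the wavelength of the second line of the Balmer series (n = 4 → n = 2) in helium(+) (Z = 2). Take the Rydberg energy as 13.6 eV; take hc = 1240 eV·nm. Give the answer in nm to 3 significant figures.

The Balmer series terminates on n_f = 2; the second line has n_i = 2+2 = 4.
ΔE = 54.40 × (1/2² − 1/4²) = 10.20 eV.
λ = 1240 / 10.20 = 122 nm.

122 nm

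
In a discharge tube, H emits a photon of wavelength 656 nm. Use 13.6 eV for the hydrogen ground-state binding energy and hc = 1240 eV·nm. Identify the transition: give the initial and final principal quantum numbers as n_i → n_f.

The photon energy is ΔE = hc/λ = 1240 / 656 = 1.890 eV.
With Z = 1, ΔE = 13.60 × (1/n_f² − 1/n_i²), so 1/n_f² − 1/n_i² = 0.1390.
Trying n_f = 2 gives 1/n_i² = 0.1110, i.e. n_i ≈ 3; this pair matches.

n_i = 3, n_f = 2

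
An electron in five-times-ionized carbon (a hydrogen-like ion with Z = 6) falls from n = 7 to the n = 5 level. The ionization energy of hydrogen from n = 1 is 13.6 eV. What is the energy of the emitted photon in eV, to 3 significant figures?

The Bohr energies scale as Z², so for Z = 6: E_n = −489.6/n² eV.
E_7 = −489.6/49 = −9.992 eV and E_5 = −489.6/25 = −19.58 eV.
The photon energy is |E_7 − E_5| = 9.59 eV.

9.59 eV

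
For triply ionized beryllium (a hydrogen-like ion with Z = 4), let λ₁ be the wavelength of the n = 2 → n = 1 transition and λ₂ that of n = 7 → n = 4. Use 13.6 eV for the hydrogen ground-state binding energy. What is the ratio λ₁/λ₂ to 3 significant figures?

0.0561

λ ∝ 1/ΔE ∝ 1/(1/n_f² − 1/n_i²), and the Z² and hc factors cancel in the ratio.
λ₁/λ₂ = (1/4² − 1/7²)/(1/1² − 1/2²) = 0.04209/0.7500 = 0.0561.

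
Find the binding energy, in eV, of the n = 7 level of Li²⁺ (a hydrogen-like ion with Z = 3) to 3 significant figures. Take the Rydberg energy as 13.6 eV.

E_n = −13.6 Z²/n² = −122.4/n² eV for Z = 3.
E_7 = −122.4/49 = −2.50 eV, so ionization (to E = 0) requires 2.50 eV.

2.50 eV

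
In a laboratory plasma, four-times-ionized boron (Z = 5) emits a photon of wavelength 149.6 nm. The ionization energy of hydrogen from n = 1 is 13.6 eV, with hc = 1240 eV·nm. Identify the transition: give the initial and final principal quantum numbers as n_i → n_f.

n_i = 8, n_f = 5

The photon energy is ΔE = hc/λ = 1240 / 149.6 = 8.289 eV.
With Z = 5, ΔE = 340.0 × (1/n_f² − 1/n_i²), so 1/n_f² − 1/n_i² = 0.02438.
Trying n_f = 5 gives 1/n_i² = 0.01562, i.e. n_i ≈ 8; this pair matches.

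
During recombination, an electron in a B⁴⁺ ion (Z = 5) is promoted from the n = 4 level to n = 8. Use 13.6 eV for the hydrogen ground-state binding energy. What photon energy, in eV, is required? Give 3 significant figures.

The Bohr energies scale as Z², so for Z = 5: E_n = −340.0/n² eV.
E_8 = −340.0/64 = −5.313 eV and E_4 = −340.0/16 = −21.25 eV.
The photon energy is |E_8 − E_4| = 15.9 eV.

15.9 eV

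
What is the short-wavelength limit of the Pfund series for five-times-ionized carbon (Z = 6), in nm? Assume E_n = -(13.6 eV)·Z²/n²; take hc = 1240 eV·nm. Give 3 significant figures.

63.3 nm

The Pfund series has lower level n_f = 5; the series limit corresponds to n_i → ∞.
ΔE_max = 13.6 × 36 / 5² = 19.58 eV.
λ_min = 1240 / 19.58 = 63.3 nm.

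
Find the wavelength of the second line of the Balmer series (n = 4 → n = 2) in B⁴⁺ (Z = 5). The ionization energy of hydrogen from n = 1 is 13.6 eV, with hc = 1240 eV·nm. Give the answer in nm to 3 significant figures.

19.5 nm

The Balmer series terminates on n_f = 2; the second line has n_i = 2+2 = 4.
ΔE = 340.0 × (1/2² − 1/4²) = 63.75 eV.
λ = 1240 / 63.75 = 19.5 nm.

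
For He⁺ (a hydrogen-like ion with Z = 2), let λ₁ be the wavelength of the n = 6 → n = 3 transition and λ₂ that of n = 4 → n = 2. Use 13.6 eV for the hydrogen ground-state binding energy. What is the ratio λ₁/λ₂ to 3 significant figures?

λ ∝ 1/ΔE ∝ 1/(1/n_f² − 1/n_i²), and the Z² and hc factors cancel in the ratio.
λ₁/λ₂ = (1/2² − 1/4²)/(1/3² − 1/6²) = 0.1875/0.08333 = 2.25.

2.25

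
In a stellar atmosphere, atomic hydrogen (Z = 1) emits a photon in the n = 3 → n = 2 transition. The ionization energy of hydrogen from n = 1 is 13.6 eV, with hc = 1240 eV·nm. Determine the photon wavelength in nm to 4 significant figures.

ΔE = 13.60 × (1/2² − 1/3²) = 13.60 × 0.1389 = 1.889 eV.
λ = hc/ΔE = 1240 / 1.889 = 656.5 nm.

656.5 nm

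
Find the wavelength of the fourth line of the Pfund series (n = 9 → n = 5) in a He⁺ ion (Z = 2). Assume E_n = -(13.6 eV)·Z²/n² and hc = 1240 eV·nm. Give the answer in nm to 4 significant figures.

The Pfund series terminates on n_f = 5; the fourth line has n_i = 5+4 = 9.
ΔE = 54.40 × (1/5² − 1/9²) = 1.504 eV.
λ = 1240 / 1.504 = 824.3 nm.

824.3 nm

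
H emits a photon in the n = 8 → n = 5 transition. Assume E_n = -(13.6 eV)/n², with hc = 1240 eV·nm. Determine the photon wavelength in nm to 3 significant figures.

ΔE = 13.60 × (1/5² − 1/8²) = 13.60 × 0.02438 = 0.3315 eV.
λ = hc/ΔE = 1240 / 0.3315 = 3740 nm.

3740 nm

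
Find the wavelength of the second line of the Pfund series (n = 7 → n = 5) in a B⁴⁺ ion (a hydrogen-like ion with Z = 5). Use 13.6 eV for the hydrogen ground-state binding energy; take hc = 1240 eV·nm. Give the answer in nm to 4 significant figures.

The Pfund series terminates on n_f = 5; the second line has n_i = 5+2 = 7.
ΔE = 340.0 × (1/5² − 1/7²) = 6.661 eV.
λ = 1240 / 6.661 = 186.2 nm.

186.2 nm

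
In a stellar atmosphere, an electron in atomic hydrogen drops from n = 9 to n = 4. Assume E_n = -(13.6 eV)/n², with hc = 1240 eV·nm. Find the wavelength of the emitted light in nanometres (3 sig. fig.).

ΔE = 13.60 × (1/4² − 1/9²) = 13.60 × 0.05015 = 0.6821 eV.
λ = hc/ΔE = 1240 / 0.6821 = 1820 nm.
This line belongs to the Brackett series.

1820 nm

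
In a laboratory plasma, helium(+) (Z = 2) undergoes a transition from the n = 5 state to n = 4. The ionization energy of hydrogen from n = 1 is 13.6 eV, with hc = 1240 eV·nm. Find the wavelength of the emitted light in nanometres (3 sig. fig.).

For Z = 2 the level energies scale as Z², so the effective Rydberg energy is 13.6 × 4 = 54.40 eV.
ΔE = 54.40 × (1/4² − 1/5²) = 54.40 × 0.02250 = 1.224 eV.
λ = hc/ΔE = 1240 / 1.224 = 1010 nm.

1010 nm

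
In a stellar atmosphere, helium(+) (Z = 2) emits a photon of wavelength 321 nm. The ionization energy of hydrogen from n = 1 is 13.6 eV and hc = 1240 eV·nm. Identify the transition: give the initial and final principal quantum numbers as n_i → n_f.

The photon energy is ΔE = hc/λ = 1240 / 321 = 3.863 eV.
With Z = 2, ΔE = 54.40 × (1/n_f² − 1/n_i²), so 1/n_f² − 1/n_i² = 0.07101.
Trying n_f = 3 gives 1/n_i² = 0.04010, i.e. n_i ≈ 5; this pair matches.

n_i = 5, n_f = 3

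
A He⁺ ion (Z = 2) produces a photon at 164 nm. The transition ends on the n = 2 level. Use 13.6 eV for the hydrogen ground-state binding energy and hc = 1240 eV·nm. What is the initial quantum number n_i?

The photon energy is ΔE = hc/λ = 1240 / 164 = 7.561 eV.
With Z = 2, ΔE = 54.40 × (1/n_f² − 1/n_i²), so 1/n_f² − 1/n_i² = 0.1390.
With n_f = 2: 1/n_i² = 1/4 − 0.1390 = 0.1110, so n_i ≈ 3.00.

n_i = 3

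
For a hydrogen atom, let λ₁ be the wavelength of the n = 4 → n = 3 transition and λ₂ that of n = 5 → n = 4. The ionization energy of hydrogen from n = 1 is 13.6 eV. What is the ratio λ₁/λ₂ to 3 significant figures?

0.463

λ ∝ 1/ΔE ∝ 1/(1/n_f² − 1/n_i²), and the Z² and hc factors cancel in the ratio.
λ₁/λ₂ = (1/4² − 1/5²)/(1/3² − 1/4²) = 0.02250/0.04861 = 0.463.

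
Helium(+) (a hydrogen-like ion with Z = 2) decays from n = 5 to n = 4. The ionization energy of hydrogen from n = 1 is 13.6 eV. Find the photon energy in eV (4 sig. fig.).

The Bohr energies scale as Z², so for Z = 2: E_n = −54.40/n² eV.
E_5 = −54.40/25 = −2.176 eV and E_4 = −54.40/16 = −3.400 eV.
The photon energy is |E_5 − E_4| = 1.224 eV.

1.224 eV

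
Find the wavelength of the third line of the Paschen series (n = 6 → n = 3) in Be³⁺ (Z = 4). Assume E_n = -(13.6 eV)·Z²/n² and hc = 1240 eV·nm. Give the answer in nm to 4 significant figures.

68.38 nm

The Paschen series terminates on n_f = 3; the third line has n_i = 3+3 = 6.
ΔE = 217.6 × (1/3² − 1/6²) = 18.13 eV.
λ = 1240 / 18.13 = 68.38 nm.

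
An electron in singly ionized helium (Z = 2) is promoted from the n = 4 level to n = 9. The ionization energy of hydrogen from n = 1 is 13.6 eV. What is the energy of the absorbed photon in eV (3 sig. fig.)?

2.73 eV

The Bohr energies scale as Z², so for Z = 2: E_n = −54.40/n² eV.
E_9 = −54.40/81 = −0.6716 eV and E_4 = −54.40/16 = −3.400 eV.
The photon energy is |E_9 − E_4| = 2.73 eV.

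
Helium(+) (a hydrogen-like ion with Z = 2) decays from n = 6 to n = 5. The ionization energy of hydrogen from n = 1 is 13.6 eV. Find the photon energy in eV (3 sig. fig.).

0.665 eV

The Bohr energies scale as Z², so for Z = 2: E_n = −54.40/n² eV.
E_6 = −54.40/36 = −1.511 eV and E_5 = −54.40/25 = −2.176 eV.
The photon energy is |E_6 − E_5| = 0.665 eV.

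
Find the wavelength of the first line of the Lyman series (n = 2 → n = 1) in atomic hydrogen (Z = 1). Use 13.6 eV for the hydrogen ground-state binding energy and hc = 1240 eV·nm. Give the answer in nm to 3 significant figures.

122 nm

The Lyman series terminates on n_f = 1; the first line has n_i = 1+1 = 2.
ΔE = 13.60 × (1/1² − 1/2²) = 10.20 eV.
λ = 1240 / 10.20 = 122 nm.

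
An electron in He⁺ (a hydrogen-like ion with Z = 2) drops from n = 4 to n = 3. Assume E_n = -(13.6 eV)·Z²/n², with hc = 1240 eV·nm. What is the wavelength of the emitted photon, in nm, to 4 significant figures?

468.9 nm

For Z = 2 the level energies scale as Z², so the effective Rydberg energy is 13.6 × 4 = 54.40 eV.
ΔE = 54.40 × (1/3² − 1/4²) = 54.40 × 0.04861 = 2.644 eV.
λ = hc/ΔE = 1240 / 2.644 = 468.9 nm.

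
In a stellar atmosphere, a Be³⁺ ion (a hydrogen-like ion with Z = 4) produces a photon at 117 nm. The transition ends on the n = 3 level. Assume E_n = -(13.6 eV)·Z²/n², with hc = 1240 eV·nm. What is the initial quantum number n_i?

n_i = 4

The photon energy is ΔE = hc/λ = 1240 / 117 = 10.60 eV.
With Z = 4, ΔE = 217.6 × (1/n_f² − 1/n_i²), so 1/n_f² − 1/n_i² = 0.04871.
With n_f = 3: 1/n_i² = 1/9 − 0.04871 = 0.06241, so n_i ≈ 4.00.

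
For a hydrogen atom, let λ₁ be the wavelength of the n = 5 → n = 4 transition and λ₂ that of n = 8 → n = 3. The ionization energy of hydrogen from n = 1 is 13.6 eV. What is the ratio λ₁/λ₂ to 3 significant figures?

λ ∝ 1/ΔE ∝ 1/(1/n_f² − 1/n_i²), and the Z² and hc factors cancel in the ratio.
λ₁/λ₂ = (1/3² − 1/8²)/(1/4² − 1/5²) = 0.09549/0.02250 = 4.24.

4.24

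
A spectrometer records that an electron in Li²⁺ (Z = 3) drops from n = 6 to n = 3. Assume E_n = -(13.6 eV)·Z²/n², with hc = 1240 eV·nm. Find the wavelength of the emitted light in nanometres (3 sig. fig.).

For Z = 3 the level energies scale as Z², so the effective Rydberg energy is 13.6 × 9 = 122.4 eV.
ΔE = 122.4 × (1/3² − 1/6²) = 122.4 × 0.08333 = 10.20 eV.
λ = hc/ΔE = 1240 / 10.20 = 122 nm.

122 nm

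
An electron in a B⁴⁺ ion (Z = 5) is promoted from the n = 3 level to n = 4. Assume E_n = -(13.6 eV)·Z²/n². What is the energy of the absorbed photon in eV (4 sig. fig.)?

The Bohr energies scale as Z², so for Z = 5: E_n = −340.0/n² eV.
E_4 = −340.0/16 = −21.25 eV and E_3 = −340.0/9 = −37.78 eV.
The photon energy is |E_4 − E_3| = 16.53 eV.

16.53 eV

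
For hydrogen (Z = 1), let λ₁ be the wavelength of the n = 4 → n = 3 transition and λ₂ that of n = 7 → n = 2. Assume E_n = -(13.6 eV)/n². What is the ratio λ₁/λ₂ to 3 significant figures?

4.72

λ ∝ 1/ΔE ∝ 1/(1/n_f² − 1/n_i²), and the Z² and hc factors cancel in the ratio.
λ₁/λ₂ = (1/2² − 1/7²)/(1/3² − 1/4²) = 0.2296/0.04861 = 4.72.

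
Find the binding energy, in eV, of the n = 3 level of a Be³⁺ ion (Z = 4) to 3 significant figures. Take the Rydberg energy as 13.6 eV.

24.2 eV

E_n = −13.6 Z²/n² = −217.6/n² eV for Z = 4.
E_3 = −217.6/9 = −24.2 eV, so ionization (to E = 0) requires 24.2 eV.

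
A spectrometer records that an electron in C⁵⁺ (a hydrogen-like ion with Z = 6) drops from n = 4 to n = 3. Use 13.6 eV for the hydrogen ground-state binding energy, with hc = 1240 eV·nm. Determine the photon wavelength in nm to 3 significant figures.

52.1 nm

For Z = 6 the level energies scale as Z², so the effective Rydberg energy is 13.6 × 36 = 489.6 eV.
ΔE = 489.6 × (1/3² − 1/4²) = 489.6 × 0.04861 = 23.80 eV.
λ = hc/ΔE = 1240 / 23.80 = 52.1 nm.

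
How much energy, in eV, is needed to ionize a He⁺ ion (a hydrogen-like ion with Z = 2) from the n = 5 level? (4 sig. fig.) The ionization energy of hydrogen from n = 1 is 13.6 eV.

2.176 eV

E_n = −13.6 Z²/n² = −54.40/n² eV for Z = 2.
E_5 = −54.40/25 = −2.176 eV, so ionization (to E = 0) requires 2.176 eV.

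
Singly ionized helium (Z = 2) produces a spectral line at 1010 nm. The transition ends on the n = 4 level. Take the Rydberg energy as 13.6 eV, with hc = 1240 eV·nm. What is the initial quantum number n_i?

n_i = 5

The photon energy is ΔE = hc/λ = 1240 / 1010 = 1.228 eV.
With Z = 2, ΔE = 54.40 × (1/n_f² − 1/n_i²), so 1/n_f² − 1/n_i² = 0.02257.
With n_f = 4: 1/n_i² = 1/16 − 0.02257 = 0.03993, so n_i ≈ 5.00.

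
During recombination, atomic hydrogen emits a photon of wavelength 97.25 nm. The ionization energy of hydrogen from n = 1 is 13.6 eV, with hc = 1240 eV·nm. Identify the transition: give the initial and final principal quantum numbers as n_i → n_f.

The photon energy is ΔE = hc/λ = 1240 / 97.25 = 12.75 eV.
With Z = 1, ΔE = 13.60 × (1/n_f² − 1/n_i²), so 1/n_f² − 1/n_i² = 0.9375.
Trying n_f = 1 gives 1/n_i² = 0.06245, i.e. n_i ≈ 4; this pair matches.

n_i = 4, n_f = 1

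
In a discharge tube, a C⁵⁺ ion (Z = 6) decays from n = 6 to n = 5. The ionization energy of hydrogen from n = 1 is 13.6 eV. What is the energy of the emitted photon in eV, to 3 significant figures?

The Bohr energies scale as Z², so for Z = 6: E_n = −489.6/n² eV.
E_6 = −489.6/36 = −13.60 eV and E_5 = −489.6/25 = −19.58 eV.
The photon energy is |E_6 − E_5| = 5.98 eV.

5.98 eV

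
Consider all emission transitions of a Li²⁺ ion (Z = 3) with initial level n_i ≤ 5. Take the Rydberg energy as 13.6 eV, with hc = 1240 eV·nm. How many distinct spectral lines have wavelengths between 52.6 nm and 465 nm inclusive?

5

Enumerate all n_i → n_f pairs with 1 ≤ n_f < n_i ≤ 5 and compute λ = 1240 / [13.6·9·(1/n_f² − 1/n_i²)].
Lines falling in [52.6, 465] nm: 4→2 (54.03 nm), 3→2 (72.94 nm), 5→3 (142.5 nm), 4→3 (208.4 nm), 5→4 (450.3 nm).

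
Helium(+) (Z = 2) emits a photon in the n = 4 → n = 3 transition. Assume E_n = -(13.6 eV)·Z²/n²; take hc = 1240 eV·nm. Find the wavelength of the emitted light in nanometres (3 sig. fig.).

For Z = 2 the level energies scale as Z², so the effective Rydberg energy is 13.6 × 4 = 54.40 eV.
ΔE = 54.40 × (1/3² − 1/4²) = 54.40 × 0.04861 = 2.644 eV.
λ = hc/ΔE = 1240 / 2.644 = 469 nm.

469 nm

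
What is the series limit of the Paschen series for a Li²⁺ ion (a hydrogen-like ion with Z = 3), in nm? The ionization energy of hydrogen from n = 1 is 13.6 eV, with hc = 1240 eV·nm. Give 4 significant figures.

91.18 nm

The Paschen series has lower level n_f = 3; the series limit corresponds to n_i → ∞.
ΔE_max = 13.6 × 9 / 3² = 13.60 eV.
λ_min = 1240 / 13.60 = 91.18 nm.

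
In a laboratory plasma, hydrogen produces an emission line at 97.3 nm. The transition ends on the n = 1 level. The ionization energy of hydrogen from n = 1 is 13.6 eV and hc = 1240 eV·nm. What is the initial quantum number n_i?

The photon energy is ΔE = hc/λ = 1240 / 97.3 = 12.74 eV.
With Z = 1, ΔE = 13.60 × (1/n_f² − 1/n_i²), so 1/n_f² − 1/n_i² = 0.9371.
With n_f = 1: 1/n_i² = 1/1 − 0.9371 = 0.06293, so n_i ≈ 3.99.

n_i = 4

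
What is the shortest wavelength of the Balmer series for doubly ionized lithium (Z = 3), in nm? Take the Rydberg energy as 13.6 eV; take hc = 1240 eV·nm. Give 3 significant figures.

The Balmer series has lower level n_f = 2; the series limit corresponds to n_i → ∞.
ΔE_max = 13.6 × 9 / 2² = 30.60 eV.
λ_min = 1240 / 30.60 = 40.5 nm.

40.5 nm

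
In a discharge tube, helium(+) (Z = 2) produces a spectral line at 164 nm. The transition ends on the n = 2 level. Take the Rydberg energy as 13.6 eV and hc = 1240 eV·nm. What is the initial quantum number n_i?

n_i = 3

The photon energy is ΔE = hc/λ = 1240 / 164 = 7.561 eV.
With Z = 2, ΔE = 54.40 × (1/n_f² − 1/n_i²), so 1/n_f² − 1/n_i² = 0.1390.
With n_f = 2: 1/n_i² = 1/4 − 0.1390 = 0.1110, so n_i ≈ 3.00.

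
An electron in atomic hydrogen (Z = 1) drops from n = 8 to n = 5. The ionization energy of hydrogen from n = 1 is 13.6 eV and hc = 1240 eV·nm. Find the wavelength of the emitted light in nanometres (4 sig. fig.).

ΔE = 13.60 × (1/5² − 1/8²) = 13.60 × 0.02438 = 0.3315 eV.
λ = hc/ΔE = 1240 / 0.3315 = 3741 nm.
This line belongs to the Pfund series.

3741 nm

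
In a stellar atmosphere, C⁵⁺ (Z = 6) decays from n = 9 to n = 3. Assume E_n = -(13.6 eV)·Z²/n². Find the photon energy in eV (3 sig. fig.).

48.4 eV

The Bohr energies scale as Z², so for Z = 6: E_n = −489.6/n² eV.
E_9 = −489.6/81 = −6.044 eV and E_3 = −489.6/9 = −54.40 eV.
The photon energy is |E_9 − E_3| = 48.4 eV.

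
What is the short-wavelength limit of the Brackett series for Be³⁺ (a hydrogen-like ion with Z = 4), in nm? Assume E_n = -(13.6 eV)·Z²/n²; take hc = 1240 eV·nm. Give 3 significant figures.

91.2 nm

The Brackett series has lower level n_f = 4; the series limit corresponds to n_i → ∞.
ΔE_max = 13.6 × 16 / 4² = 13.60 eV.
λ_min = 1240 / 13.60 = 91.2 nm.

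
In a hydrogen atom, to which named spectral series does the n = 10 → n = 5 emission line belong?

The series is set by the lower level: n_f = 5 is the Pfund series.

Pfund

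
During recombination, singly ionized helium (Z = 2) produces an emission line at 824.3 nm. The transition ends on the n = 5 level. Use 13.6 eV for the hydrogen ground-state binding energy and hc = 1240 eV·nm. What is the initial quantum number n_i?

The photon energy is ΔE = hc/λ = 1240 / 824.3 = 1.504 eV.
With Z = 2, ΔE = 54.40 × (1/n_f² − 1/n_i²), so 1/n_f² − 1/n_i² = 0.02765.
With n_f = 5: 1/n_i² = 1/25 − 0.02765 = 0.01235, so n_i ≈ 9.00.

n_i = 9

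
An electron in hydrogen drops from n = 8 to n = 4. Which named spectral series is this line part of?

Brackett

The series is set by the lower level: n_f = 4 is the Brackett series.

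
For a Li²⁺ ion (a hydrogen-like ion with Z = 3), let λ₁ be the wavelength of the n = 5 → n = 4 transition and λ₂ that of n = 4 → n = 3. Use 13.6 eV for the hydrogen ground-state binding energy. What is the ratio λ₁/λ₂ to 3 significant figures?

2.16

λ ∝ 1/ΔE ∝ 1/(1/n_f² − 1/n_i²), and the Z² and hc factors cancel in the ratio.
λ₁/λ₂ = (1/3² − 1/4²)/(1/4² − 1/5²) = 0.04861/0.02250 = 2.16.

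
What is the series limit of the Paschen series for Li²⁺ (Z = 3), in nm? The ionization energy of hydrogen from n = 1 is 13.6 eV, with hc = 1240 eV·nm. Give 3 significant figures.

91.2 nm

The Paschen series has lower level n_f = 3; the series limit corresponds to n_i → ∞.
ΔE_max = 13.6 × 9 / 3² = 13.60 eV.
λ_min = 1240 / 13.60 = 91.2 nm.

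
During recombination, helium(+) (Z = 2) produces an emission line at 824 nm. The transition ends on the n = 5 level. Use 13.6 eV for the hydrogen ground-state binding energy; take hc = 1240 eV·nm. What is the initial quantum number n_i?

n_i = 9

The photon energy is ΔE = hc/λ = 1240 / 824 = 1.505 eV.
With Z = 2, ΔE = 54.40 × (1/n_f² − 1/n_i²), so 1/n_f² − 1/n_i² = 0.02766.
With n_f = 5: 1/n_i² = 1/25 − 0.02766 = 0.01234, so n_i ≈ 9.00.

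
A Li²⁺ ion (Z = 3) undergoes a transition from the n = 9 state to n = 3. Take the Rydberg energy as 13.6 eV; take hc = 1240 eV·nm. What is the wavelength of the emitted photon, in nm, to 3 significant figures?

For Z = 3 the level energies scale as Z², so the effective Rydberg energy is 13.6 × 9 = 122.4 eV.
ΔE = 122.4 × (1/3² − 1/9²) = 122.4 × 0.09877 = 12.09 eV.
λ = hc/ΔE = 1240 / 12.09 = 103 nm.

103 nm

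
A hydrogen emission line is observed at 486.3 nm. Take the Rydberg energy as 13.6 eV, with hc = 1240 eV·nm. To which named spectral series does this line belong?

Balmer

ΔE = 1240/486.3 = 2.550 eV.
This matches 13.6 × (1/2² − 1/4²), so n_f = 2: the Balmer series.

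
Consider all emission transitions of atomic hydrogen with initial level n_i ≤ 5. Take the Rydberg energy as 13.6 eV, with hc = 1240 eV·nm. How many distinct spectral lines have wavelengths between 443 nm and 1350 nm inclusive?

3

Enumerate all n_i → n_f pairs with 1 ≤ n_f < n_i ≤ 5 and compute λ = 1240 / [13.6·1·(1/n_f² − 1/n_i²)].
Lines falling in [443, 1350] nm: 4→2 (486.3 nm), 3→2 (656.5 nm), 5→3 (1282 nm).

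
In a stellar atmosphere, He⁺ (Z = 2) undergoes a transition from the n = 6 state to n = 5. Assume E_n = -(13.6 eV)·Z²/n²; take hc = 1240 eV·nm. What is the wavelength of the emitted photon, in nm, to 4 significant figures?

1865 nm

For Z = 2 the level energies scale as Z², so the effective Rydberg energy is 13.6 × 4 = 54.40 eV.
ΔE = 54.40 × (1/5² − 1/6²) = 54.40 × 0.01222 = 0.6649 eV.
λ = hc/ΔE = 1240 / 0.6649 = 1865 nm.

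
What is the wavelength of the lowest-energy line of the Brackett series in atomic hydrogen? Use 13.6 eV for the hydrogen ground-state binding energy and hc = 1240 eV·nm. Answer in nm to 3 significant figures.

4050 nm

The Brackett series terminates on n_f = 4; the first line has n_i = 4+1 = 5.
ΔE = 13.60 × (1/4² − 1/5²) = 0.3060 eV.
λ = 1240 / 0.3060 = 4050 nm.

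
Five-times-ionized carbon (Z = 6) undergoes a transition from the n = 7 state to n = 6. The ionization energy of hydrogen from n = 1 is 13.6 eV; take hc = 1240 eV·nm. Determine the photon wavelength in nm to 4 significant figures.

For Z = 6 the level energies scale as Z², so the effective Rydberg energy is 13.6 × 36 = 489.6 eV.
ΔE = 489.6 × (1/6² − 1/7²) = 489.6 × 0.007370 = 3.608 eV.
λ = hc/ΔE = 1240 / 3.608 = 343.7 nm.

343.7 nm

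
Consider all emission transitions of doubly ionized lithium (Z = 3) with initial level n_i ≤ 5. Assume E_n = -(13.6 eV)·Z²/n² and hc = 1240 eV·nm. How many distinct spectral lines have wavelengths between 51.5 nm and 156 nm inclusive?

Enumerate all n_i → n_f pairs with 1 ≤ n_f < n_i ≤ 5 and compute λ = 1240 / [13.6·9·(1/n_f² − 1/n_i²)].
Lines falling in [51.5, 156] nm: 4→2 (54.03 nm), 3→2 (72.94 nm), 5→3 (142.5 nm).

3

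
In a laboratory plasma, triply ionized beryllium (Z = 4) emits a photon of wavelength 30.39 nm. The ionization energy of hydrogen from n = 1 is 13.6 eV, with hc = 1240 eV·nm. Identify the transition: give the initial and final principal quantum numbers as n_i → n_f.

n_i = 4, n_f = 2

The photon energy is ΔE = hc/λ = 1240 / 30.39 = 40.80 eV.
With Z = 4, ΔE = 217.6 × (1/n_f² − 1/n_i²), so 1/n_f² − 1/n_i² = 0.1875.
Trying n_f = 2 gives 1/n_i² = 0.06249, i.e. n_i ≈ 4; this pair matches.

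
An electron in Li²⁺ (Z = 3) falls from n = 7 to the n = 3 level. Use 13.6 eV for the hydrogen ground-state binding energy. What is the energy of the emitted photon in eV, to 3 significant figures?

11.1 eV

The Bohr energies scale as Z², so for Z = 3: E_n = −122.4/n² eV.
E_7 = −122.4/49 = −2.498 eV and E_3 = −122.4/9 = −13.60 eV.
The photon energy is |E_7 − E_3| = 11.1 eV.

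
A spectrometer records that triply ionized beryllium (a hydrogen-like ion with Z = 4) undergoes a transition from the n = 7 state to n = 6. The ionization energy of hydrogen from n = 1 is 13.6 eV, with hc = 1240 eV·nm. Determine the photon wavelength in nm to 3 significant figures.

773 nm

For Z = 4 the level energies scale as Z², so the effective Rydberg energy is 13.6 × 16 = 217.6 eV.
ΔE = 217.6 × (1/6² − 1/7²) = 217.6 × 0.007370 = 1.604 eV.
λ = hc/ΔE = 1240 / 1.604 = 773 nm.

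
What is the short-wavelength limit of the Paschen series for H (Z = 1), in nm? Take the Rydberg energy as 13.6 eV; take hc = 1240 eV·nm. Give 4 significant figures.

The Paschen series has lower level n_f = 3; the series limit corresponds to n_i → ∞.
ΔE_max = 13.6 × 1 / 3² = 1.511 eV.
λ_min = 1240 / 1.511 = 820.6 nm.

820.6 nm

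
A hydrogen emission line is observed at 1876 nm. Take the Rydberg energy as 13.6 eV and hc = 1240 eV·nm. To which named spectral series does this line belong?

Paschen

ΔE = 1240/1876 = 0.6610 eV.
This matches 13.6 × (1/3² − 1/4²), so n_f = 3: the Paschen series.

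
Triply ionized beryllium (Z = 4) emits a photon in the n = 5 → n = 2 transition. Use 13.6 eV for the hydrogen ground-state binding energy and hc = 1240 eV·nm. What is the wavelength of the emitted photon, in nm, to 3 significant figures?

27.1 nm

For Z = 4 the level energies scale as Z², so the effective Rydberg energy is 13.6 × 16 = 217.6 eV.
ΔE = 217.6 × (1/2² − 1/5²) = 217.6 × 0.2100 = 45.70 eV.
λ = hc/ΔE = 1240 / 45.70 = 27.1 nm.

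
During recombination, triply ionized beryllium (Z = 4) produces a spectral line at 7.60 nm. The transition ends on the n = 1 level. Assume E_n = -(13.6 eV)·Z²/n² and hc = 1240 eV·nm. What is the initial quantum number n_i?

n_i = 2

The photon energy is ΔE = hc/λ = 1240 / 7.60 = 163.2 eV.
With Z = 4, ΔE = 217.6 × (1/n_f² − 1/n_i²), so 1/n_f² − 1/n_i² = 0.7498.
With n_f = 1: 1/n_i² = 1/1 − 0.7498 = 0.2502, so n_i ≈ 2.00.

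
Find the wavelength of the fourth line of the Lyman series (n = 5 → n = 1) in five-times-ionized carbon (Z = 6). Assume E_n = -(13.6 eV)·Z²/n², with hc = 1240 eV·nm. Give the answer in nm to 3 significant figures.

2.64 nm

The Lyman series terminates on n_f = 1; the fourth line has n_i = 1+4 = 5.
ΔE = 489.6 × (1/1² − 1/5²) = 470.0 eV.
λ = 1240 / 470.0 = 2.64 nm.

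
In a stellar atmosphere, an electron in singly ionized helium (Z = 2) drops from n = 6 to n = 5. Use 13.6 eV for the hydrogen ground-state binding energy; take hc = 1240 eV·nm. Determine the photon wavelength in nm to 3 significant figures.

For Z = 2 the level energies scale as Z², so the effective Rydberg energy is 13.6 × 4 = 54.40 eV.
ΔE = 54.40 × (1/5² − 1/6²) = 54.40 × 0.01222 = 0.6649 eV.
λ = hc/ΔE = 1240 / 0.6649 = 1860 nm.

1860 nm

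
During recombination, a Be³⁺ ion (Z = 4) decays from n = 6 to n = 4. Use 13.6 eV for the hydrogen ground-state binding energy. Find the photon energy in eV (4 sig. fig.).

The Bohr energies scale as Z², so for Z = 4: E_n = −217.6/n² eV.
E_6 = −217.6/36 = −6.044 eV and E_4 = −217.6/16 = −13.60 eV.
The photon energy is |E_6 − E_4| = 7.556 eV.

7.556 eV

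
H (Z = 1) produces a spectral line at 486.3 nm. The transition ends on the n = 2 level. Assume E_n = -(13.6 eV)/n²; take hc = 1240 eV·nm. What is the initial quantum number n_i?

n_i = 4

The photon energy is ΔE = hc/λ = 1240 / 486.3 = 2.550 eV.
With Z = 1, ΔE = 13.60 × (1/n_f² − 1/n_i²), so 1/n_f² − 1/n_i² = 0.1875.
With n_f = 2: 1/n_i² = 1/4 − 0.1875 = 0.06251, so n_i ≈ 4.00.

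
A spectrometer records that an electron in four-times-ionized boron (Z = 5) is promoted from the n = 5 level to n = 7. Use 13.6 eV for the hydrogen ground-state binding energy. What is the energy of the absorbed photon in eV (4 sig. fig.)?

6.661 eV

The Bohr energies scale as Z², so for Z = 5: E_n = −340.0/n² eV.
E_7 = −340.0/49 = −6.939 eV and E_5 = −340.0/25 = −13.60 eV.
The photon energy is |E_7 − E_5| = 6.661 eV.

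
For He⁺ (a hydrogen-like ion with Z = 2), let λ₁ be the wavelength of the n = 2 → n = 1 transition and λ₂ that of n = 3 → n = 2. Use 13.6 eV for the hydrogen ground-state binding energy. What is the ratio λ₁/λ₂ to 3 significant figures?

0.185

λ ∝ 1/ΔE ∝ 1/(1/n_f² − 1/n_i²), and the Z² and hc factors cancel in the ratio.
λ₁/λ₂ = (1/2² − 1/3²)/(1/1² − 1/2²) = 0.1389/0.7500 = 0.185.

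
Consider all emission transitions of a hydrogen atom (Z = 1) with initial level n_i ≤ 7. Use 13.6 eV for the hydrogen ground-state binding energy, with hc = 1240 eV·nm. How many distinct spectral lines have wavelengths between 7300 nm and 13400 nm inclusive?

2

Enumerate all n_i → n_f pairs with 1 ≤ n_f < n_i ≤ 7 and compute λ = 1240 / [13.6·1·(1/n_f² − 1/n_i²)].
Lines falling in [7300, 13400] nm: 6→5 (7460 nm), 7→6 (12370 nm).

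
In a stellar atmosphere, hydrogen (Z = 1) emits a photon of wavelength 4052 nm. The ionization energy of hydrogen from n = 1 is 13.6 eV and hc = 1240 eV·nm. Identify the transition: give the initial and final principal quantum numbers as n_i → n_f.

The photon energy is ΔE = hc/λ = 1240 / 4052 = 0.3060 eV.
With Z = 1, ΔE = 13.60 × (1/n_f² − 1/n_i²), so 1/n_f² − 1/n_i² = 0.02250.
Trying n_f = 4 gives 1/n_i² = 0.04000, i.e. n_i ≈ 5; this pair matches.

n_i = 5, n_f = 4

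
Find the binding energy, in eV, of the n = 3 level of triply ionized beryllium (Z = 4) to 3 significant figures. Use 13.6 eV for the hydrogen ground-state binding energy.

24.2 eV

E_n = −13.6 Z²/n² = −217.6/n² eV for Z = 4.
E_3 = −217.6/9 = −24.2 eV, so ionization (to E = 0) requires 24.2 eV.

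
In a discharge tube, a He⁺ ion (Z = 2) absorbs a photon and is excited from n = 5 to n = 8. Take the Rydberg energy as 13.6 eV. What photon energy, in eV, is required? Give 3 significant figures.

The Bohr energies scale as Z², so for Z = 2: E_n = −54.40/n² eV.
E_8 = −54.40/64 = −0.8500 eV and E_5 = −54.40/25 = −2.176 eV.
The photon energy is |E_8 − E_5| = 1.33 eV.

1.33 eV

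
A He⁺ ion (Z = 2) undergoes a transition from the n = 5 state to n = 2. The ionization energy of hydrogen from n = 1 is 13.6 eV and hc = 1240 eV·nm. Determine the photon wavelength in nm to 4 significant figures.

For Z = 2 the level energies scale as Z², so the effective Rydberg energy is 13.6 × 4 = 54.40 eV.
ΔE = 54.40 × (1/2² − 1/5²) = 54.40 × 0.2100 = 11.42 eV.
λ = hc/ΔE = 1240 / 11.42 = 108.5 nm.

108.5 nm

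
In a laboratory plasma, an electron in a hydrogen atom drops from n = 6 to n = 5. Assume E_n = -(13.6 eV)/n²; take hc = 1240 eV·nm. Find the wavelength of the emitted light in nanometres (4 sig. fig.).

ΔE = 13.60 × (1/5² − 1/6²) = 13.60 × 0.01222 = 0.1662 eV.
λ = hc/ΔE = 1240 / 0.1662 = 7460 nm.

7460 nm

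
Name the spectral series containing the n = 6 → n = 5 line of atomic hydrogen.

Pfund

The series is set by the lower level: n_f = 5 is the Pfund series.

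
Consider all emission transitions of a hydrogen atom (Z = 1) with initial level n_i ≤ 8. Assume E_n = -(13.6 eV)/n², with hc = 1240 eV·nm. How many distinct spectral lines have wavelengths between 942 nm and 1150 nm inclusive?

Enumerate all n_i → n_f pairs with 1 ≤ n_f < n_i ≤ 8 and compute λ = 1240 / [13.6·1·(1/n_f² − 1/n_i²)].
Lines falling in [942, 1150] nm: 8→3 (954.9 nm), 7→3 (1005 nm), 6→3 (1094 nm).

3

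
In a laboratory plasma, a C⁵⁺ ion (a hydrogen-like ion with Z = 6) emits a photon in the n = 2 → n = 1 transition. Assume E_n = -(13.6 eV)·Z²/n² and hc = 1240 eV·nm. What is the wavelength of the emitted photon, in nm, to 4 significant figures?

3.377 nm

For Z = 6 the level energies scale as Z², so the effective Rydberg energy is 13.6 × 36 = 489.6 eV.
ΔE = 489.6 × (1/1² − 1/2²) = 489.6 × 0.7500 = 367.2 eV.
λ = hc/ΔE = 1240 / 367.2 = 3.377 nm.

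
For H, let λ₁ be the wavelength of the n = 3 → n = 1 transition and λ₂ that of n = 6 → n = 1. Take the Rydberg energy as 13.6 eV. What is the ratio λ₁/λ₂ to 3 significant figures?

λ ∝ 1/ΔE ∝ 1/(1/n_f² − 1/n_i²), and the Z² and hc factors cancel in the ratio.
λ₁/λ₂ = (1/1² − 1/6²)/(1/1² − 1/3²) = 0.9722/0.8889 = 1.09.

1.09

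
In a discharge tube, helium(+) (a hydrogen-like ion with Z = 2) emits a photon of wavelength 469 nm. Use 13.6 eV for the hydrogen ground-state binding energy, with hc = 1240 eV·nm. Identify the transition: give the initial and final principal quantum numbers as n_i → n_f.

n_i = 4, n_f = 3

The photon energy is ΔE = hc/λ = 1240 / 469 = 2.644 eV.
With Z = 2, ΔE = 54.40 × (1/n_f² − 1/n_i²), so 1/n_f² − 1/n_i² = 0.04860.
Trying n_f = 3 gives 1/n_i² = 0.06251, i.e. n_i ≈ 4; this pair matches.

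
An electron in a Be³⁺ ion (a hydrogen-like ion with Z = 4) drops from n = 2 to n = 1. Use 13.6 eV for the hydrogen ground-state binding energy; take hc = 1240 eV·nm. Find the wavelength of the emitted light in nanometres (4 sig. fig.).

7.598 nm

For Z = 4 the level energies scale as Z², so the effective Rydberg energy is 13.6 × 16 = 217.6 eV.
ΔE = 217.6 × (1/1² − 1/2²) = 217.6 × 0.7500 = 163.2 eV.
λ = hc/ΔE = 1240 / 163.2 = 7.598 nm.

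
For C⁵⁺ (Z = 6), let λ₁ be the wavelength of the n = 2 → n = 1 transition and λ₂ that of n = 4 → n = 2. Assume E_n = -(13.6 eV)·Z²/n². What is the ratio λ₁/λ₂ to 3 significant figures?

λ ∝ 1/ΔE ∝ 1/(1/n_f² − 1/n_i²), and the Z² and hc factors cancel in the ratio.
λ₁/λ₂ = (1/2² − 1/4²)/(1/1² − 1/2²) = 0.1875/0.7500 = 0.250.

0.250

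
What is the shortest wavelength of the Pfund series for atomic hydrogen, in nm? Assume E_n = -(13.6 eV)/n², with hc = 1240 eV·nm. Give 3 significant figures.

The Pfund series has lower level n_f = 5; the series limit corresponds to n_i → ∞.
ΔE_max = 13.6 × 1 / 5² = 0.5440 eV.
λ_min = 1240 / 0.5440 = 2280 nm.

2280 nm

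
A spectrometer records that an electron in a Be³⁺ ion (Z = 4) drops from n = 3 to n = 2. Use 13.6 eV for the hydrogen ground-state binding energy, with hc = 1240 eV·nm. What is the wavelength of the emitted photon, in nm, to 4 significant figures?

For Z = 4 the level energies scale as Z², so the effective Rydberg energy is 13.6 × 16 = 217.6 eV.
ΔE = 217.6 × (1/2² − 1/3²) = 217.6 × 0.1389 = 30.22 eV.
λ = hc/ΔE = 1240 / 30.22 = 41.03 nm.

41.03 nm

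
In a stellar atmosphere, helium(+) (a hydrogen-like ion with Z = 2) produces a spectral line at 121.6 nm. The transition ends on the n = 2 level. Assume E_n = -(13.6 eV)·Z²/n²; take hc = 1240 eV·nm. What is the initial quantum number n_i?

n_i = 4

The photon energy is ΔE = hc/λ = 1240 / 121.6 = 10.20 eV.
With Z = 2, ΔE = 54.40 × (1/n_f² − 1/n_i²), so 1/n_f² − 1/n_i² = 0.1875.
With n_f = 2: 1/n_i² = 1/4 − 0.1875 = 0.06255, so n_i ≈ 4.00.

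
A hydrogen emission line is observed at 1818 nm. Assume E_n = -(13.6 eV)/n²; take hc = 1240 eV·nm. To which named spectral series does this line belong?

Brackett

ΔE = 1240/1818 = 0.6821 eV.
This matches 13.6 × (1/4² − 1/9²), so n_f = 4: the Brackett series.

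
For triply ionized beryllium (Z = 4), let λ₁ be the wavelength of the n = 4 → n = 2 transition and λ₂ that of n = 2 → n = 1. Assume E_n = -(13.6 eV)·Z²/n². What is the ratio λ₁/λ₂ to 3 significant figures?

4.00

λ ∝ 1/ΔE ∝ 1/(1/n_f² − 1/n_i²), and the Z² and hc factors cancel in the ratio.
λ₁/λ₂ = (1/1² − 1/2²)/(1/2² − 1/4²) = 0.7500/0.1875 = 4.00.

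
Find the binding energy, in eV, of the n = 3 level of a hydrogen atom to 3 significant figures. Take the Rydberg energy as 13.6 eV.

E_3 = −13.60/9 = −1.51 eV, so ionization (to E = 0) requires 1.51 eV.

1.51 eV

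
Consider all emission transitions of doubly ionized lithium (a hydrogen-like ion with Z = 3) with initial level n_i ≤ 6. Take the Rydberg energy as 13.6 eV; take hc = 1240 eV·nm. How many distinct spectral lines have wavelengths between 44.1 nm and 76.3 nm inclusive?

Enumerate all n_i → n_f pairs with 1 ≤ n_f < n_i ≤ 6 and compute λ = 1240 / [13.6·9·(1/n_f² − 1/n_i²)].
Lines falling in [44.1, 76.3] nm: 6→2 (45.59 nm), 5→2 (48.24 nm), 4→2 (54.03 nm), 3→2 (72.94 nm).

4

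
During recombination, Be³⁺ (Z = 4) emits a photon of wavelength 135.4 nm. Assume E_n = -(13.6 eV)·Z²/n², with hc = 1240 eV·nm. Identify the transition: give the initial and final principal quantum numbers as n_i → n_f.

The photon energy is ΔE = hc/λ = 1240 / 135.4 = 9.158 eV.
With Z = 4, ΔE = 217.6 × (1/n_f² − 1/n_i²), so 1/n_f² − 1/n_i² = 0.04209.
Trying n_f = 4 gives 1/n_i² = 0.02041, i.e. n_i ≈ 7; this pair matches.

n_i = 7, n_f = 4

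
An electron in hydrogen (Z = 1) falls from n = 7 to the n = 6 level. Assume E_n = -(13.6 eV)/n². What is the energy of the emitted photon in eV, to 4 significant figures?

E_7 = −13.60/49 = −0.2776 eV and E_6 = −13.60/36 = −0.3778 eV.
The photon energy is |E_7 − E_6| = 0.1002 eV.

0.1002 eV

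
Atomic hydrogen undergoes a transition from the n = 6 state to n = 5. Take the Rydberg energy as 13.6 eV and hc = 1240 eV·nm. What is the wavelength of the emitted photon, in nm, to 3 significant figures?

ΔE = 13.60 × (1/5² − 1/6²) = 13.60 × 0.01222 = 0.1662 eV.
λ = hc/ΔE = 1240 / 0.1662 = 7460 nm.
This line belongs to the Pfund series.

7460 nm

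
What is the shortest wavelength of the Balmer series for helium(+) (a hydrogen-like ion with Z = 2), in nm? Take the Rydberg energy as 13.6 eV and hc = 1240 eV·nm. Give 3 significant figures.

The Balmer series has lower level n_f = 2; the series limit corresponds to n_i → ∞.
ΔE_max = 13.6 × 4 / 2² = 13.60 eV.
λ_min = 1240 / 13.60 = 91.2 nm.

91.2 nm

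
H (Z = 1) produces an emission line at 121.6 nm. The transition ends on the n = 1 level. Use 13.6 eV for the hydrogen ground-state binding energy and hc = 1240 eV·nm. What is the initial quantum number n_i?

The photon energy is ΔE = hc/λ = 1240 / 121.6 = 10.20 eV.
With Z = 1, ΔE = 13.60 × (1/n_f² − 1/n_i²), so 1/n_f² − 1/n_i² = 0.7498.
With n_f = 1: 1/n_i² = 1/1 − 0.7498 = 0.2502, so n_i ≈ 2.00.

n_i = 2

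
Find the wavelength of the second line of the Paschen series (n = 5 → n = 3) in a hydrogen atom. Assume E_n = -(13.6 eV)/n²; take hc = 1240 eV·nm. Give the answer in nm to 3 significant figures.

1280 nm

The Paschen series terminates on n_f = 3; the second line has n_i = 3+2 = 5.
ΔE = 13.60 × (1/3² − 1/5²) = 0.9671 eV.
λ = 1240 / 0.9671 = 1280 nm.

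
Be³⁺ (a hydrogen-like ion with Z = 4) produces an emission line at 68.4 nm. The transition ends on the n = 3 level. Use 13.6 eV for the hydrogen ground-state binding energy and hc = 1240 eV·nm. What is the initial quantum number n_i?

The photon energy is ΔE = hc/λ = 1240 / 68.4 = 18.13 eV.
With Z = 4, ΔE = 217.6 × (1/n_f² − 1/n_i²), so 1/n_f² − 1/n_i² = 0.08331.
With n_f = 3: 1/n_i² = 1/9 − 0.08331 = 0.02780, so n_i ≈ 6.00.

n_i = 6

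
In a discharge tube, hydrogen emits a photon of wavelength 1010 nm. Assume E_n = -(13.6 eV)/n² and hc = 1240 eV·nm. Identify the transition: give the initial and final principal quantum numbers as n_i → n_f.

n_i = 7, n_f = 3

The photon energy is ΔE = hc/λ = 1240 / 1010 = 1.228 eV.
With Z = 1, ΔE = 13.60 × (1/n_f² − 1/n_i²), so 1/n_f² − 1/n_i² = 0.09027.
Trying n_f = 3 gives 1/n_i² = 0.02084, i.e. n_i ≈ 7; this pair matches.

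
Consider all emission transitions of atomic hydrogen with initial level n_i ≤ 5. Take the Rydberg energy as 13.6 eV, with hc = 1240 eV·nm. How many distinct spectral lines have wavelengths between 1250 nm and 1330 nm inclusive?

Enumerate all n_i → n_f pairs with 1 ≤ n_f < n_i ≤ 5 and compute λ = 1240 / [13.6·1·(1/n_f² − 1/n_i²)].
Lines falling in [1250, 1330] nm: 5→3 (1282 nm).

1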